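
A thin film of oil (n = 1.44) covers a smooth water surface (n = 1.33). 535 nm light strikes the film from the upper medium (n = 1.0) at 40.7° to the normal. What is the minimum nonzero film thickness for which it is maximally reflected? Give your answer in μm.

Top surface (1.0 → 1.44): reflection off a higher-index medium gives a half-wave phase shift.
Bottom surface (1.44 → 1.33): reflection off a lower-index medium gives no phase shift.
Net: one phase inversion between the two reflected rays.
So the condition for constructive reflection is 2 n t cos θ_r = (m + ½) λ.
Snell's law: 1.0 sin 40.7° = 1.44 sin θ_r → sin θ_r = 0.453, cos θ_r = 0.892.
Minimum at m = 0: t = λ / (4 n cos θ_r) = 535 / (4 × 1.44 × 0.892) = 104 nm.

0.104 μm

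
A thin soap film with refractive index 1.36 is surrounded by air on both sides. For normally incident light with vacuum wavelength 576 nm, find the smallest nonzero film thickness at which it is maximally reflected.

At the upper boundary (n = 1.0 to n = 1.36) the reflected ray undergoes a half-wave phase shift.
Ray reflecting at the bottom interface goes from n = 1.36 toward n = 1.0: no phase shift.
The two reflections differ by half a wavelength.
So the condition for constructive reflection is 2 n t = (m + ½) λ.
Minimum at m = 0: t = λ / (4 n) = 576 / (4 × 1.36) = 106 nm.

106 nm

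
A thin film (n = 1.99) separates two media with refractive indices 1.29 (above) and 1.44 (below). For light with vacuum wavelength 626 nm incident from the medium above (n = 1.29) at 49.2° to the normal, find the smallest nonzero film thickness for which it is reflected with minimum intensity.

181 nm

Ray reflecting at the top interface goes from n = 1.29 toward n = 1.99: a half-wave phase shift.
Bottom surface (1.99 → 1.44): reflection off a lower-index medium gives no phase shift.
Exactly one π shift → a net half-wave offset.
So the condition for destructive reflection is 2 n t cos θ_r = m λ.
Snell's law: 1.29 sin 49.2° = 1.99 sin θ_r → sin θ_r = 0.491, cos θ_r = 0.871.
Minimum nonzero at m = 1: t = λ / (2 n cos θ_r) = 626 / (2 × 1.99 × 0.871) = 181 nm.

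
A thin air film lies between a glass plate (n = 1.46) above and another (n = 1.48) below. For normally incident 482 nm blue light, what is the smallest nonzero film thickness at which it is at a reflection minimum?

Ray reflecting at the top interface goes from n = 1.46 toward n = 1.0: no phase shift.
Bottom surface (1.0 → 1.48): reflection off a higher-index medium gives a half-wave phase shift.
Net: one phase inversion between the two reflected rays.
For minimum reflection here: 2 n t = m λ.
The smallest nonzero thickness corresponds to m = 1: t = m λ / (2 n) = 1.00 × 482 / (2 × 1.0) = 241 nm.

241 nm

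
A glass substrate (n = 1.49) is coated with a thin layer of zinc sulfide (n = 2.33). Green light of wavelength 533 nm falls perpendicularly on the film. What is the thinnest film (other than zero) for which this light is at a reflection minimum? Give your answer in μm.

Top surface (1.0 → 2.33): reflection off a higher-index medium gives a half-wave phase shift.
Bottom surface (2.33 → 1.49): reflection off a lower-index medium gives no phase shift.
The two reflections differ by half a wavelength.
With one net inversion, destructive interference in reflection requires 2 n t = m λ.
Minimum nonzero at m = 1: t = λ / (2 n) = 533 / (2 × 2.33) = 114 nm.

0.114 μm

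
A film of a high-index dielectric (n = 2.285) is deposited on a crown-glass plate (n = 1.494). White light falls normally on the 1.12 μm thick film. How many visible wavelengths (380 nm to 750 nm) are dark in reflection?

7

At the upper boundary (n = 1.0 to n = 2.285) the reflected ray undergoes a half-wave phase shift.
Ray reflecting at the bottom interface goes from n = 2.285 toward n = 1.494: no phase shift.
Exactly one π shift → a net half-wave offset.
With one net inversion, destructive interference in reflection requires 2 n t = m λ.
λ = 2 n t / m = 5118 / m nm.
m=6: 853 nm (IR); m=7: 731 nm (visible); m=8: 640 nm (visible); m=9: 569 nm (visible); m=10: 512 nm (visible); m=11: 465 nm (visible); m=12: 427 nm (visible); m=13: 394 nm (visible); m=14: 366 nm (UV).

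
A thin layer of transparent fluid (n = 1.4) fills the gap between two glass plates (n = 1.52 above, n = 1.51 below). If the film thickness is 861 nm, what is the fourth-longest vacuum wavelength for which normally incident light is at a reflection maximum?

Ray reflecting at the top interface goes from n = 1.52 toward n = 1.4: no phase shift.
Bottom surface (1.4 → 1.51): reflection off a higher-index medium gives a half-wave phase shift.
Exactly one π shift → a net half-wave offset.
So the condition for constructive reflection is 2 n t = (m + ½) λ.
λ = 2 n t / (m + ½). The fourth-longest wavelength is m = 3: λ = 2 × 1.4 × 861 / 3.50 = 689 nm.

689 nm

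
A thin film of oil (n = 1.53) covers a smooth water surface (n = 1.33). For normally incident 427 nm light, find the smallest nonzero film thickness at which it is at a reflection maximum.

At the upper boundary (n = 1.0 to n = 1.53) the reflected ray undergoes a half-wave phase shift.
Ray reflecting at the bottom interface goes from n = 1.53 toward n = 1.33: no phase shift.
Net: one phase inversion between the two reflected rays.
So the condition for constructive reflection is 2 n t = (m + ½) λ.
Minimum at m = 0: t = λ / (4 n) = 427 / (4 × 1.53) = 69.8 nm.

69.8 nm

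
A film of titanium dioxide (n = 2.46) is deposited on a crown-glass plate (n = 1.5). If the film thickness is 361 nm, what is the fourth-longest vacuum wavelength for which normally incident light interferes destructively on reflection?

444 nm

At the upper boundary (n = 1.0 to n = 2.46) the reflected ray undergoes a half-wave phase shift.
At the lower boundary (n = 2.46 to n = 1.5) the reflected ray undergoes no phase shift.
Net: one phase inversion between the two reflected rays.
With one net inversion, destructive interference in reflection requires 2 n t = m λ.
λ = 2 n t / m. The fourth-longest wavelength is m = 4: λ = 2 × 2.46 × 361 / 4.00 = 444 nm.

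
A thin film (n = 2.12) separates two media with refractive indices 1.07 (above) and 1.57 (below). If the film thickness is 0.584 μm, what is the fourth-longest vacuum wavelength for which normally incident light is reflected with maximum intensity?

707 nm

Top surface (1.07 → 2.12): reflection off a higher-index medium gives a half-wave phase shift.
Ray reflecting at the bottom interface goes from n = 2.12 toward n = 1.57: no phase shift.
Net: one phase inversion between the two reflected rays.
With one net inversion, constructive interference in reflection requires 2 n t = (m + ½) λ.
λ = 2 n t / (m + ½). The fourth-longest wavelength is m = 3: λ = 2 × 2.12 × 584 / 3.50 = 707 nm.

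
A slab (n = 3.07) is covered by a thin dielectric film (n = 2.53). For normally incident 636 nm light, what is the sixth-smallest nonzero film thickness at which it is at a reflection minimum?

691 nm

Top surface (1.0 → 2.53): reflection off a higher-index medium gives a half-wave phase shift.
Bottom surface (2.53 → 3.07): reflection off a higher-index medium gives a half-wave phase shift.
Net: no relative phase inversion (both shifts match).
For dark reflection here: 2 n t = (m + ½) λ.
The sixth-smallest nonzero thickness corresponds to m = 5: t = (m + ½) λ / (2 n) = 5.50 × 636 / (2 × 2.53) = 691 nm.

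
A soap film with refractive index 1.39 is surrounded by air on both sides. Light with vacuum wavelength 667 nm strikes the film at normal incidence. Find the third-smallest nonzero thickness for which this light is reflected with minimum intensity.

At the upper boundary (n = 1.0 to n = 1.39) the reflected ray undergoes a half-wave phase shift.
Bottom surface (1.39 → 1.0): reflection off a lower-index medium gives no phase shift.
The two reflections differ by half a wavelength.
So the condition for destructive reflection is 2 n t = m λ.
The third-smallest nonzero thickness corresponds to m = 3: t = m λ / (2 n) = 3.00 × 667 / (2 × 1.39) = 720 nm.

720 nm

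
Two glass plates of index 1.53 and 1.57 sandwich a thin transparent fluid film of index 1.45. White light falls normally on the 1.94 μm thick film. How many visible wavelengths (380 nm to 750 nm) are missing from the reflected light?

At the upper boundary (n = 1.53 to n = 1.45) the reflected ray undergoes no phase shift.
At the lower boundary (n = 1.45 to n = 1.57) the reflected ray undergoes a half-wave phase shift.
Net: one phase inversion between the two reflected rays.
With one net inversion, destructive interference in reflection requires 2 n t = m λ.
λ = 2 n t / m = 5626 / m nm.
m=7: 804 nm (IR); m=8: 703 nm (visible); m=9: 625 nm (visible); m=10: 563 nm (visible); m=11: 511 nm (visible); m=12: 469 nm (visible); m=13: 433 nm (visible); m=14: 402 nm (visible); m=15: 375 nm (UV).

7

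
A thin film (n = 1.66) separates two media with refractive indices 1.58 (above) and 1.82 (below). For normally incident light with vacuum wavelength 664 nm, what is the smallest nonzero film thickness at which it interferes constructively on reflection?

Ray reflecting at the top interface goes from n = 1.58 toward n = 1.66: a half-wave phase shift.
At the lower boundary (n = 1.66 to n = 1.82) the reflected ray undergoes a half-wave phase shift.
The two reflections carry the same phase change, so no net offset.
With no net inversion, constructive interference in reflection requires 2 n t = m λ.
The smallest nonzero thickness corresponds to m = 1: t = m λ / (2 n) = 1.00 × 664 / (2 × 1.66) = 200 nm.

200 nm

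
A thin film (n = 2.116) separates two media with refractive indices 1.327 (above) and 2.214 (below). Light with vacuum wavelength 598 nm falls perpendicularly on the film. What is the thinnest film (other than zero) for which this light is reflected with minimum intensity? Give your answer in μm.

At the upper boundary (n = 1.327 to n = 2.116) the reflected ray undergoes a half-wave phase shift.
Bottom surface (2.116 → 2.214): reflection off a higher-index medium gives a half-wave phase shift.
Net: no relative phase inversion (both shifts match).
With no net inversion, destructive interference in reflection requires 2 n t = (m + ½) λ.
Minimum at m = 0: t = λ / (4 n) = 598 / (4 × 2.116) = 70.7 nm.

0.0707 μm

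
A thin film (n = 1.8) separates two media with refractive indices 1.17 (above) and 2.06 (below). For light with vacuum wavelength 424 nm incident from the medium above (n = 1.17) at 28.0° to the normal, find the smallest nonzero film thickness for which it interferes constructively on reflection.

Ray reflecting at the top interface goes from n = 1.17 toward n = 1.8: a half-wave phase shift.
At the lower boundary (n = 1.8 to n = 2.06) the reflected ray undergoes a half-wave phase shift.
Net: no relative phase inversion (both shifts match).
So the condition for constructive reflection is 2 n t cos θ_r = m λ.
Snell's law: 1.17 sin 28.0° = 1.8 sin θ_r → sin θ_r = 0.305, cos θ_r = 0.952.
Minimum nonzero at m = 1: t = λ / (2 n cos θ_r) = 424 / (2 × 1.8 × 0.952) = 124 nm.

124 nm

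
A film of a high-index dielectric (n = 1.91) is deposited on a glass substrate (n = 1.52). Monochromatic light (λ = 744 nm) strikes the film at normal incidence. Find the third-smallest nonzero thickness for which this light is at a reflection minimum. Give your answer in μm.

0.584 μm

Ray reflecting at the top interface goes from n = 1.0 toward n = 1.91: a half-wave phase shift.
Bottom surface (1.91 → 1.52): reflection off a lower-index medium gives no phase shift.
Net: one phase inversion between the two reflected rays.
So the condition for destructive reflection is 2 n t = m λ.
The third-smallest nonzero thickness corresponds to m = 3: t = m λ / (2 n) = 3.00 × 744 / (2 × 1.91) = 584 nm.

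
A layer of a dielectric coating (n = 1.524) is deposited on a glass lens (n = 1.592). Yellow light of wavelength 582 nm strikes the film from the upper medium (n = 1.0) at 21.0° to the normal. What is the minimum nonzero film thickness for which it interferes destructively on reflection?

Ray reflecting at the top interface goes from n = 1.0 toward n = 1.524: a half-wave phase shift.
At the lower boundary (n = 1.524 to n = 1.592) the reflected ray undergoes a half-wave phase shift.
Zero or two π shifts → no net half-wave offset.
For weak reflection here: 2 n t cos θ_r = (m + ½) λ.
Snell's law: 1.0 sin 21.0° = 1.524 sin θ_r → sin θ_r = 0.235, cos θ_r = 0.972.
Minimum at m = 0: t = λ / (4 n cos θ_r) = 582 / (4 × 1.524 × 0.972) = 98.2 nm.

98.2 nm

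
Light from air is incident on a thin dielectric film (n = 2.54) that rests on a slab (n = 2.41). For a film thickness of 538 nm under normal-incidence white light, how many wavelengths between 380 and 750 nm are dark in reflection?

4

Top surface (1.0 → 2.54): reflection off a higher-index medium gives a half-wave phase shift.
Bottom surface (2.54 → 2.41): reflection off a lower-index medium gives no phase shift.
Net: one phase inversion between the two reflected rays.
With one net inversion, destructive interference in reflection requires 2 n t = m λ.
λ = 2 n t / m = 2733 / m nm.
m=3: 911 nm (IR); m=4: 683 nm (visible); m=5: 547 nm (visible); m=6: 456 nm (visible); m=7: 390 nm (visible); m=8: 342 nm (UV).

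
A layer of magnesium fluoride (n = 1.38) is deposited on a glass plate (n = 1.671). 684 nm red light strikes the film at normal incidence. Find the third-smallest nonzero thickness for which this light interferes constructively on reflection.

At the upper boundary (n = 1.0 to n = 1.38) the reflected ray undergoes a half-wave phase shift.
Ray reflecting at the bottom interface goes from n = 1.38 toward n = 1.671: a half-wave phase shift.
The two reflections carry the same phase change, so no net offset.
For bright reflection here: 2 n t = m λ.
The third-smallest nonzero thickness corresponds to m = 3: t = m λ / (2 n) = 3.00 × 684 / (2 × 1.38) = 743 nm.

743 nm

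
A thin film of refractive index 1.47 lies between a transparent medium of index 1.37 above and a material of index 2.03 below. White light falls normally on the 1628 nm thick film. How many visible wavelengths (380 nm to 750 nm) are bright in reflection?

6

At the upper boundary (n = 1.37 to n = 1.47) the reflected ray undergoes a half-wave phase shift.
At the lower boundary (n = 1.47 to n = 2.03) the reflected ray undergoes a half-wave phase shift.
Net: no relative phase inversion (both shifts match).
For maximum reflection here: 2 n t = m λ.
λ = 2 n t / m = 4786 / m nm.
m=6: 798 nm (IR); m=7: 684 nm (visible); m=8: 598 nm (visible); m=9: 532 nm (visible); m=10: 479 nm (visible); m=11: 435 nm (visible); m=12: 399 nm (visible); m=13: 368 nm (UV).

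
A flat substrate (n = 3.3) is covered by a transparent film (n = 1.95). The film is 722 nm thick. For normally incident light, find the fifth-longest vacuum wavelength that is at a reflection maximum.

Ray reflecting at the top interface goes from n = 1.0 toward n = 1.95: a half-wave phase shift.
At the lower boundary (n = 1.95 to n = 3.3) the reflected ray undergoes a half-wave phase shift.
Zero or two π shifts → no net half-wave offset.
With no net inversion, constructive interference in reflection requires 2 n t = m λ.
λ = 2 n t / m. The fifth-longest wavelength is m = 5: λ = 2 × 1.95 × 722 / 5.00 = 563 nm.

563 nm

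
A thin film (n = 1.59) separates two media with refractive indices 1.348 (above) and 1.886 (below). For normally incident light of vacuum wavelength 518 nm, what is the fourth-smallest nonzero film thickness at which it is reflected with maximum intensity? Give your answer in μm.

0.652 μm

Ray reflecting at the top interface goes from n = 1.348 toward n = 1.59: a half-wave phase shift.
At the lower boundary (n = 1.59 to n = 1.886) the reflected ray undergoes a half-wave phase shift.
Net: no relative phase inversion (both shifts match).
So the condition for constructive reflection is 2 n t = m λ.
The fourth-smallest nonzero thickness corresponds to m = 4: t = m λ / (2 n) = 4.00 × 518 / (2 × 1.59) = 652 nm.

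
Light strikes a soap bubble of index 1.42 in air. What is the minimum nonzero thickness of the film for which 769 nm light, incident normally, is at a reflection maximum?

135 nm

At the upper boundary (n = 1.0 to n = 1.42) the reflected ray undergoes a half-wave phase shift.
Ray reflecting at the bottom interface goes from n = 1.42 toward n = 1.0: no phase shift.
Exactly one π shift → a net half-wave offset.
For strong reflection here: 2 n t = (m + ½) λ.
Minimum at m = 0: t = λ / (4 n) = 769 / (4 × 1.42) = 135 nm.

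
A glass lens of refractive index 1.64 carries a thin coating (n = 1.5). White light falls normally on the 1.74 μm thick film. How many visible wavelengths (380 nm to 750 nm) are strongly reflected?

Ray reflecting at the top interface goes from n = 1.0 toward n = 1.5: a half-wave phase shift.
Ray reflecting at the bottom interface goes from n = 1.5 toward n = 1.64: a half-wave phase shift.
Net: no relative phase inversion (both shifts match).
For strong reflection here: 2 n t = m λ.
λ = 2 n t / m = 5220 / m nm.
m=6: 870 nm (IR); m=7: 746 nm (visible); m=8: 653 nm (visible); m=9: 580 nm (visible); m=10: 522 nm (visible); m=11: 475 nm (visible); m=12: 435 nm (visible); m=13: 402 nm (visible); m=14: 373 nm (UV).

7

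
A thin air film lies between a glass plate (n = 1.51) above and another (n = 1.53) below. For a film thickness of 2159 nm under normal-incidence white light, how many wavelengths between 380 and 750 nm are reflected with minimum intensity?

Top surface (1.51 → 1.0): reflection off a lower-index medium gives no phase shift.
At the lower boundary (n = 1.0 to n = 1.53) the reflected ray undergoes a half-wave phase shift.
Net: one phase inversion between the two reflected rays.
With one net inversion, destructive interference in reflection requires 2 n t = m λ.
λ = 2 n t / m = 4318 / m nm.
m=5: 864 nm (IR); m=6: 720 nm (visible); m=7: 617 nm (visible); m=8: 540 nm (visible); m=9: 480 nm (visible); m=10: 432 nm (visible); m=11: 393 nm (visible); m=12: 360 nm (UV).

6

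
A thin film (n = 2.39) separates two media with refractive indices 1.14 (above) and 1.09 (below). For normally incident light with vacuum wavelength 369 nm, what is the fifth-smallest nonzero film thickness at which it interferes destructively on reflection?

386 nm

At the upper boundary (n = 1.14 to n = 2.39) the reflected ray undergoes a half-wave phase shift.
At the lower boundary (n = 2.39 to n = 1.09) the reflected ray undergoes no phase shift.
Exactly one π shift → a net half-wave offset.
So the condition for destructive reflection is 2 n t = m λ.
The fifth-smallest nonzero thickness corresponds to m = 5: t = m λ / (2 n) = 5.00 × 369 / (2 × 2.39) = 386 nm.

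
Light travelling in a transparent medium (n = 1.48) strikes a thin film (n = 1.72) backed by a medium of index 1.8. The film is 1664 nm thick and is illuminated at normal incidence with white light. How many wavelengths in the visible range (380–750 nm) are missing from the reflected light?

7

At the upper boundary (n = 1.48 to n = 1.72) the reflected ray undergoes a half-wave phase shift.
Ray reflecting at the bottom interface goes from n = 1.72 toward n = 1.8: a half-wave phase shift.
Net: no relative phase inversion (both shifts match).
So the condition for destructive reflection is 2 n t = (m + ½) λ.
λ = 2 n t / (m + ½) = 5724 / (m + ½) nm.
m=7: 763 nm (IR); m=8: 673 nm (visible); m=9: 603 nm (visible); m=10: 545 nm (visible); m=11: 498 nm (visible); m=12: 458 nm (visible); m=13: 424 nm (visible); m=14: 395 nm (visible); m=15: 369 nm (UV).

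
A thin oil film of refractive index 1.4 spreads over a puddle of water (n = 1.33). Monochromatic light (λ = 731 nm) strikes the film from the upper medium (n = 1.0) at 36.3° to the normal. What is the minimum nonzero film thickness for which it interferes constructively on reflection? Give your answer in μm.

0.144 μm

Ray reflecting at the top interface goes from n = 1.0 toward n = 1.4: a half-wave phase shift.
Bottom surface (1.4 → 1.33): reflection off a lower-index medium gives no phase shift.
Exactly one π shift → a net half-wave offset.
So the condition for constructive reflection is 2 n t cos θ_r = (m + ½) λ.
Snell's law: 1.0 sin 36.3° = 1.4 sin θ_r → sin θ_r = 0.423, cos θ_r = 0.906.
Minimum at m = 0: t = λ / (4 n cos θ_r) = 731 / (4 × 1.4 × 0.906) = 144 nm.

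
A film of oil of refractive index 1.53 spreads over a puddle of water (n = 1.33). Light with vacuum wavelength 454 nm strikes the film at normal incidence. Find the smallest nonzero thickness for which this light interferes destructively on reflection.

148 nm

At the upper boundary (n = 1.0 to n = 1.53) the reflected ray undergoes a half-wave phase shift.
Ray reflecting at the bottom interface goes from n = 1.53 toward n = 1.33: no phase shift.
Net: one phase inversion between the two reflected rays.
For dark reflection here: 2 n t = m λ.
The smallest nonzero thickness corresponds to m = 1: t = m λ / (2 n) = 1.00 × 454 / (2 × 1.53) = 148 nm.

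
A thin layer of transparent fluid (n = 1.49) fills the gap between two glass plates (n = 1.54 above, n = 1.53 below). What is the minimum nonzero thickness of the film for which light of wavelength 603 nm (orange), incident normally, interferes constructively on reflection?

Ray reflecting at the top interface goes from n = 1.54 toward n = 1.49: no phase shift.
At the lower boundary (n = 1.49 to n = 1.53) the reflected ray undergoes a half-wave phase shift.
Exactly one π shift → a net half-wave offset.
With one net inversion, constructive interference in reflection requires 2 n t = (m + ½) λ.
Minimum at m = 0: t = λ / (4 n) = 603 / (4 × 1.49) = 101 nm.

101 nm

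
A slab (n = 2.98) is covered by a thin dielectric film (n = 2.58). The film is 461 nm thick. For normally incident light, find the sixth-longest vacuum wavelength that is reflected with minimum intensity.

433 nm

At the upper boundary (n = 1.0 to n = 2.58) the reflected ray undergoes a half-wave phase shift.
Bottom surface (2.58 → 2.98): reflection off a higher-index medium gives a half-wave phase shift.
Net: no relative phase inversion (both shifts match).
For weak reflection here: 2 n t = (m + ½) λ.
λ = 2 n t / (m + ½). The sixth-longest wavelength is m = 5: λ = 2 × 2.58 × 461 / 5.50 = 433 nm.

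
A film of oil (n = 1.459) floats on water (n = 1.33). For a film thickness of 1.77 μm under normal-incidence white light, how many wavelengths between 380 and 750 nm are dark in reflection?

7

At the upper boundary (n = 1.0 to n = 1.459) the reflected ray undergoes a half-wave phase shift.
Ray reflecting at the bottom interface goes from n = 1.459 toward n = 1.33: no phase shift.
Net: one phase inversion between the two reflected rays.
For weak reflection here: 2 n t = m λ.
λ = 2 n t / m = 5165 / m nm.
m=6: 861 nm (IR); m=7: 738 nm (visible); m=8: 646 nm (visible); m=9: 574 nm (visible); m=10: 516 nm (visible); m=11: 470 nm (visible); m=12: 430 nm (visible); m=13: 397 nm (visible); m=14: 369 nm (UV).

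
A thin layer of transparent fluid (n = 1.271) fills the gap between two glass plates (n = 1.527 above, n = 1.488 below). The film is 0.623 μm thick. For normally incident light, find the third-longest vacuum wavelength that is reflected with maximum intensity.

Ray reflecting at the top interface goes from n = 1.527 toward n = 1.271: no phase shift.
At the lower boundary (n = 1.271 to n = 1.488) the reflected ray undergoes a half-wave phase shift.
Exactly one π shift → a net half-wave offset.
For bright reflection here: 2 n t = (m + ½) λ.
λ = 2 n t / (m + ½). The third-longest wavelength is m = 2: λ = 2 × 1.271 × 623 / 2.50 = 633 nm.

633 nm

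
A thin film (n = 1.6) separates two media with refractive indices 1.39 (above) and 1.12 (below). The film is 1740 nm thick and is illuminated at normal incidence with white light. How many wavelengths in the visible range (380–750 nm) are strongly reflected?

8

Ray reflecting at the top interface goes from n = 1.39 toward n = 1.6: a half-wave phase shift.
Ray reflecting at the bottom interface goes from n = 1.6 toward n = 1.12: no phase shift.
The two reflections differ by half a wavelength.
For bright reflection here: 2 n t = (m + ½) λ.
λ = 2 n t / (m + ½) = 5568 / (m + ½) nm.
m=6: 857 nm (IR); m=7: 742 nm (visible); m=8: 655 nm (visible); m=9: 586 nm (visible); m=10: 530 nm (visible); m=11: 484 nm (visible); m=12: 445 nm (visible); m=13: 412 nm (visible); m=14: 384 nm (visible); m=15: 359 nm (UV).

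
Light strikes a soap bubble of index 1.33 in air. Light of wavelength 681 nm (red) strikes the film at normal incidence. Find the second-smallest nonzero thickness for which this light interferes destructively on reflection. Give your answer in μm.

0.512 μm

Top surface (1.0 → 1.33): reflection off a higher-index medium gives a half-wave phase shift.
Bottom surface (1.33 → 1.0): reflection off a lower-index medium gives no phase shift.
Net: one phase inversion between the two reflected rays.
So the condition for destructive reflection is 2 n t = m λ.
The second-smallest nonzero thickness corresponds to m = 2: t = m λ / (2 n) = 2.00 × 681 / (2 × 1.33) = 512 nm.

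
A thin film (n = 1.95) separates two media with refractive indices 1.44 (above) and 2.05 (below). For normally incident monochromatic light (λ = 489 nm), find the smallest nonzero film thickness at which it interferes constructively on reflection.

At the upper boundary (n = 1.44 to n = 1.95) the reflected ray undergoes a half-wave phase shift.
Ray reflecting at the bottom interface goes from n = 1.95 toward n = 2.05: a half-wave phase shift.
The two reflections carry the same phase change, so no net offset.
So the condition for constructive reflection is 2 n t = m λ.
Minimum nonzero at m = 1: t = λ / (2 n) = 489 / (2 × 1.95) = 125 nm.

125 nm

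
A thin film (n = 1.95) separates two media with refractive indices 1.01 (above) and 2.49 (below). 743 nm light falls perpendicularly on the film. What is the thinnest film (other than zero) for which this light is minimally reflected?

At the upper boundary (n = 1.01 to n = 1.95) the reflected ray undergoes a half-wave phase shift.
Ray reflecting at the bottom interface goes from n = 1.95 toward n = 2.49: a half-wave phase shift.
The two reflections carry the same phase change, so no net offset.
For dark reflection here: 2 n t = (m + ½) λ.
Minimum at m = 0: t = λ / (4 n) = 743 / (4 × 1.95) = 95.3 nm.

95.3 nm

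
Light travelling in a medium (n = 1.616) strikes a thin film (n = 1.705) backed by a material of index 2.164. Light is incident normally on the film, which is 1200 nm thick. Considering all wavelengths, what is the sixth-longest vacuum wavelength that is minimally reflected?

Ray reflecting at the top interface goes from n = 1.616 toward n = 1.705: a half-wave phase shift.
Ray reflecting at the bottom interface goes from n = 1.705 toward n = 2.164: a half-wave phase shift.
The two reflections carry the same phase change, so no net offset.
With no net inversion, destructive interference in reflection requires 2 n t = (m + ½) λ.
λ = 2 n t / (m + ½). The sixth-longest wavelength is m = 5: λ = 2 × 1.705 × 1200 / 5.50 = 744 nm.

744 nm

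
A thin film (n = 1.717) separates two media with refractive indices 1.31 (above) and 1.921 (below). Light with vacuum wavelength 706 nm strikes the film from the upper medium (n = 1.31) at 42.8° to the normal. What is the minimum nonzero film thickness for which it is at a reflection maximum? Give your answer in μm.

Ray reflecting at the top interface goes from n = 1.31 toward n = 1.717: a half-wave phase shift.
Ray reflecting at the bottom interface goes from n = 1.717 toward n = 1.921: a half-wave phase shift.
The two reflections carry the same phase change, so no net offset.
So the condition for constructive reflection is 2 n t cos θ_r = m λ.
Snell's law: 1.31 sin 42.8° = 1.717 sin θ_r → sin θ_r = 0.518, cos θ_r = 0.855.
Minimum nonzero at m = 1: t = λ / (2 n cos θ_r) = 706 / (2 × 1.717 × 0.855) = 240 nm.

0.240 μm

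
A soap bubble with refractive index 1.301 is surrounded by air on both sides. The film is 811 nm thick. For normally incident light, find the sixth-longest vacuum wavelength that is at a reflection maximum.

Top surface (1.0 → 1.301): reflection off a higher-index medium gives a half-wave phase shift.
Bottom surface (1.301 → 1.0): reflection off a lower-index medium gives no phase shift.
The two reflections differ by half a wavelength.
With one net inversion, constructive interference in reflection requires 2 n t = (m + ½) λ.
λ = 2 n t / (m + ½). The sixth-longest wavelength is m = 5: λ = 2 × 1.301 × 811 / 5.50 = 384 nm.

384 nm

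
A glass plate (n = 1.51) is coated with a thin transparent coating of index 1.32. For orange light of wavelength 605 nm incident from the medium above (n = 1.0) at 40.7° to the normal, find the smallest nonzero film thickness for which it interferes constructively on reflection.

At the upper boundary (n = 1.0 to n = 1.32) the reflected ray undergoes a half-wave phase shift.
Bottom surface (1.32 → 1.51): reflection off a higher-index medium gives a half-wave phase shift.
The two reflections carry the same phase change, so no net offset.
For strong reflection here: 2 n t cos θ_r = m λ.
Snell's law: 1.0 sin 40.7° = 1.32 sin θ_r → sin θ_r = 0.494, cos θ_r = 0.869.
Minimum nonzero at m = 1: t = λ / (2 n cos θ_r) = 605 / (2 × 1.32 × 0.869) = 264 nm.

264 nm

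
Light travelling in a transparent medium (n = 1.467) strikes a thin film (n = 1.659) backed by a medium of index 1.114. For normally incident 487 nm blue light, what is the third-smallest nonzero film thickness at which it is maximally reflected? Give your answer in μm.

0.367 μm

At the upper boundary (n = 1.467 to n = 1.659) the reflected ray undergoes a half-wave phase shift.
Bottom surface (1.659 → 1.114): reflection off a lower-index medium gives no phase shift.
Exactly one π shift → a net half-wave offset.
For maximum reflection here: 2 n t = (m + ½) λ.
The third-smallest nonzero thickness corresponds to m = 2: t = (m + ½) λ / (2 n) = 2.50 × 487 / (2 × 1.659) = 367 nm.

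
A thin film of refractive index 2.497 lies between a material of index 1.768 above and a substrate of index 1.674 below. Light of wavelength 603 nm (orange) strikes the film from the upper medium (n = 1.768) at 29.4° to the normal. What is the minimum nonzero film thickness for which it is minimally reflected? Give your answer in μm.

At the upper boundary (n = 1.768 to n = 2.497) the reflected ray undergoes a half-wave phase shift.
Bottom surface (2.497 → 1.674): reflection off a lower-index medium gives no phase shift.
Exactly one π shift → a net half-wave offset.
For weak reflection here: 2 n t cos θ_r = m λ.
Snell's law: 1.768 sin 29.4° = 2.497 sin θ_r → sin θ_r = 0.348, cos θ_r = 0.938.
Minimum nonzero at m = 1: t = λ / (2 n cos θ_r) = 603 / (2 × 2.497 × 0.938) = 129 nm.

0.129 μm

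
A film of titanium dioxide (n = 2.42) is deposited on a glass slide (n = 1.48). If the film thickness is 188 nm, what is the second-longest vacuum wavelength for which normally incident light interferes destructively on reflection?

At the upper boundary (n = 1.0 to n = 2.42) the reflected ray undergoes a half-wave phase shift.
At the lower boundary (n = 2.42 to n = 1.48) the reflected ray undergoes no phase shift.
The two reflections differ by half a wavelength.
With one net inversion, destructive interference in reflection requires 2 n t = m λ.
λ = 2 n t / m. The second-longest wavelength is m = 2: λ = 2 × 2.42 × 188 / 2.00 = 455 nm.

455 nm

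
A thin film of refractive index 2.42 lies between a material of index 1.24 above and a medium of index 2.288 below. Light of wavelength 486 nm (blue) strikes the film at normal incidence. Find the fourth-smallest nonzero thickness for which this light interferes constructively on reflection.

Ray reflecting at the top interface goes from n = 1.24 toward n = 2.42: a half-wave phase shift.
Bottom surface (2.42 → 2.288): reflection off a lower-index medium gives no phase shift.
The two reflections differ by half a wavelength.
So the condition for constructive reflection is 2 n t = (m + ½) λ.
The fourth-smallest nonzero thickness corresponds to m = 3: t = (m + ½) λ / (2 n) = 3.50 × 486 / (2 × 2.42) = 351 nm.

351 nm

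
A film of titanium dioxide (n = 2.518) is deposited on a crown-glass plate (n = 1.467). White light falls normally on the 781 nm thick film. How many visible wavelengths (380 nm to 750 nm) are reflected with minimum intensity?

Ray reflecting at the top interface goes from n = 1.0 toward n = 2.518: a half-wave phase shift.
Bottom surface (2.518 → 1.467): reflection off a lower-index medium gives no phase shift.
Net: one phase inversion between the two reflected rays.
With one net inversion, destructive interference in reflection requires 2 n t = m λ.
λ = 2 n t / m = 3933 / m nm.
m=5: 787 nm (IR); m=6: 656 nm (visible); m=7: 562 nm (visible); m=8: 492 nm (visible); m=9: 437 nm (visible); m=10: 393 nm (visible); m=11: 358 nm (UV).

5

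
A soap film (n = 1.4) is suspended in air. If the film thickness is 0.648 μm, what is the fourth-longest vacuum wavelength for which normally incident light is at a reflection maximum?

Top surface (1.0 → 1.4): reflection off a higher-index medium gives a half-wave phase shift.
Bottom surface (1.4 → 1.0): reflection off a lower-index medium gives no phase shift.
Net: one phase inversion between the two reflected rays.
For strong reflection here: 2 n t = (m + ½) λ.
λ = 2 n t / (m + ½). The fourth-longest wavelength is m = 3: λ = 2 × 1.4 × 648 / 3.50 = 518 nm.

518 nm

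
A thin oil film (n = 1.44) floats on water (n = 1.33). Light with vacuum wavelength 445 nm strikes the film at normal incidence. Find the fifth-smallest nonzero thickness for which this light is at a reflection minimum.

773 nm

Ray reflecting at the top interface goes from n = 1.0 toward n = 1.44: a half-wave phase shift.
At the lower boundary (n = 1.44 to n = 1.33) the reflected ray undergoes no phase shift.
Net: one phase inversion between the two reflected rays.
For dark reflection here: 2 n t = m λ.
The fifth-smallest nonzero thickness corresponds to m = 5: t = m λ / (2 n) = 5.00 × 445 / (2 × 1.44) = 773 nm.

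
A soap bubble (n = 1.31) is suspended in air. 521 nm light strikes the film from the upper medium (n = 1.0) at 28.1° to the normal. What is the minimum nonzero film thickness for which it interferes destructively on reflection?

213 nm

Top surface (1.0 → 1.31): reflection off a higher-index medium gives a half-wave phase shift.
At the lower boundary (n = 1.31 to n = 1.0) the reflected ray undergoes no phase shift.
Exactly one π shift → a net half-wave offset.
So the condition for destructive reflection is 2 n t cos θ_r = m λ.
Snell's law: 1.0 sin 28.1° = 1.31 sin θ_r → sin θ_r = 0.360, cos θ_r = 0.933.
Minimum nonzero at m = 1: t = λ / (2 n cos θ_r) = 521 / (2 × 1.31 × 0.933) = 213 nm.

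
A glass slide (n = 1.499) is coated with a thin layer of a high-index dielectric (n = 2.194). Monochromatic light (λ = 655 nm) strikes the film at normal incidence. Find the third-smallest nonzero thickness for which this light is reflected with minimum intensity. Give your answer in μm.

At the upper boundary (n = 1.0 to n = 2.194) the reflected ray undergoes a half-wave phase shift.
At the lower boundary (n = 2.194 to n = 1.499) the reflected ray undergoes no phase shift.
Net: one phase inversion between the two reflected rays.
For weak reflection here: 2 n t = m λ.
The third-smallest nonzero thickness corresponds to m = 3: t = m λ / (2 n) = 3.00 × 655 / (2 × 2.194) = 448 nm.

0.448 μm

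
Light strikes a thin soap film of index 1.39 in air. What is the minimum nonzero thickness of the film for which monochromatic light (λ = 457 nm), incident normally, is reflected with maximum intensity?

82.2 nm

Ray reflecting at the top interface goes from n = 1.0 toward n = 1.39: a half-wave phase shift.
At the lower boundary (n = 1.39 to n = 1.0) the reflected ray undergoes no phase shift.
Net: one phase inversion between the two reflected rays.
For maximum reflection here: 2 n t = (m + ½) λ.
Minimum at m = 0: t = λ / (4 n) = 457 / (4 × 1.39) = 82.2 nm.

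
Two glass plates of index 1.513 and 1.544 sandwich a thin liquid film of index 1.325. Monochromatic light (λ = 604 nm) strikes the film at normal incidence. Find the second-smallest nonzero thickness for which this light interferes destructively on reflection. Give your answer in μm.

0.456 μm

Ray reflecting at the top interface goes from n = 1.513 toward n = 1.325: no phase shift.
Bottom surface (1.325 → 1.544): reflection off a higher-index medium gives a half-wave phase shift.
The two reflections differ by half a wavelength.
For weak reflection here: 2 n t = m λ.
The second-smallest nonzero thickness corresponds to m = 2: t = m λ / (2 n) = 2.00 × 604 / (2 × 1.325) = 456 nm.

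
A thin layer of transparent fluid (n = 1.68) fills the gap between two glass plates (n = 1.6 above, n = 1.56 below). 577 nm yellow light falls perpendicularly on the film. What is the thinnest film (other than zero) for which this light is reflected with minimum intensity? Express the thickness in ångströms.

Ray reflecting at the top interface goes from n = 1.6 toward n = 1.68: a half-wave phase shift.
Bottom surface (1.68 → 1.56): reflection off a lower-index medium gives no phase shift.
Exactly one π shift → a net half-wave offset.
With one net inversion, destructive interference in reflection requires 2 n t = m λ.
Minimum nonzero at m = 1: t = λ / (2 n) = 577 / (2 × 1.68) = 172 nm.

1717 Å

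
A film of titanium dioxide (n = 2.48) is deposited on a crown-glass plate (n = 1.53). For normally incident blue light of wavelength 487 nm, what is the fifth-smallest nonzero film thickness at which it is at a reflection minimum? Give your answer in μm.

0.491 μm

Top surface (1.0 → 2.48): reflection off a higher-index medium gives a half-wave phase shift.
Bottom surface (2.48 → 1.53): reflection off a lower-index medium gives no phase shift.
Exactly one π shift → a net half-wave offset.
With one net inversion, destructive interference in reflection requires 2 n t = m λ.
The fifth-smallest nonzero thickness corresponds to m = 5: t = m λ / (2 n) = 5.00 × 487 / (2 × 2.48) = 491 nm.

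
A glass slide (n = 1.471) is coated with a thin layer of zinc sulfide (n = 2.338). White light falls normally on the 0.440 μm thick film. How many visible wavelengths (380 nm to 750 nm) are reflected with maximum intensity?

At the upper boundary (n = 1.0 to n = 2.338) the reflected ray undergoes a half-wave phase shift.
Bottom surface (2.338 → 1.471): reflection off a lower-index medium gives no phase shift.
The two reflections differ by half a wavelength.
So the condition for constructive reflection is 2 n t = (m + ½) λ.
λ = 2 n t / (m + ½) = 2057 / (m + ½) nm.
m=2: 823 nm (IR); m=3: 588 nm (visible); m=4: 457 nm (visible); m=5: 374 nm (UV).

2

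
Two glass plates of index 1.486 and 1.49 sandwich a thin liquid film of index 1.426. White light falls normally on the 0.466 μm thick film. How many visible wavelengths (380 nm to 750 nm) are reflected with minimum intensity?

2

Ray reflecting at the top interface goes from n = 1.486 toward n = 1.426: no phase shift.
Bottom surface (1.426 → 1.49): reflection off a higher-index medium gives a half-wave phase shift.
Net: one phase inversion between the two reflected rays.
For minimum reflection here: 2 n t = m λ.
λ = 2 n t / m = 1329 / m nm.
m=1: 1329 nm (IR); m=2: 665 nm (visible); m=3: 443 nm (visible); m=4: 332 nm (UV).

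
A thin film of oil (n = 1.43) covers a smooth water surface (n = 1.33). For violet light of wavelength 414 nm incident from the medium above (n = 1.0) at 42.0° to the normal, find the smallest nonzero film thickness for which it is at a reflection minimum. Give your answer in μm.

Top surface (1.0 → 1.43): reflection off a higher-index medium gives a half-wave phase shift.
Bottom surface (1.43 → 1.33): reflection off a lower-index medium gives no phase shift.
The two reflections differ by half a wavelength.
So the condition for destructive reflection is 2 n t cos θ_r = m λ.
Snell's law: 1.0 sin 42.0° = 1.43 sin θ_r → sin θ_r = 0.468, cos θ_r = 0.884.
Minimum nonzero at m = 1: t = λ / (2 n cos θ_r) = 414 / (2 × 1.43 × 0.884) = 164 nm.

0.164 μm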